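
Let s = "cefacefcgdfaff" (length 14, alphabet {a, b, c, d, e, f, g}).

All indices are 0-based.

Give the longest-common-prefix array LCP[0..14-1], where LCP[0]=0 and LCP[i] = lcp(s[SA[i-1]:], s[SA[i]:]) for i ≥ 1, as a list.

[0, 1, 0, 3, 1, 0, 0, 2, 0, 1, 2, 1, 1, 0]

sorted suffixes:
  #0 SA[0]=3  'acefcgdfaff'
  #1 SA[1]=11  'aff'
  #2 SA[2]=0  'cefacefcgdfaff'
  #3 SA[3]=4  'cefcgdfaff'
  #4 SA[4]=7  'cgdfaff'
  #5 SA[5]=9  'dfaff'
  #6 SA[6]=1  'efacefcgdfaff'
  #7 SA[7]=5  'efcgdfaff'
  #8 SA[8]=13  'f'
  #9 SA[9]=2  'facefcgdfaff'
  #10 SA[10]=10  'faff'
  #11 SA[11]=6  'fcgdfaff'
  #12 SA[12]=12  'ff'
  #13 SA[13]=8  'gdfaff'

SA = [3, 11, 0, 4, 7, 9, 1, 5, 13, 2, 10, 6, 12, 8]
[i] adj suffixes → lcp
  [1] 3/11 → 1 ('a')
  [2] 11/0 → 0 ('')
  [3] 0/4 → 3 ('cef')
  [4] 4/7 → 1 ('c')
  [5] 7/9 → 0 ('')
  [6] 9/1 → 0 ('')
  [7] 1/5 → 2 ('ef')
  [8] 5/13 → 0 ('')
  [9] 13/2 → 1 ('f')
  [10] 2/10 → 2 ('fa')
  [11] 10/6 → 1 ('f')
  [12] 6/12 → 1 ('f')
  [13] 12/8 → 0 ('')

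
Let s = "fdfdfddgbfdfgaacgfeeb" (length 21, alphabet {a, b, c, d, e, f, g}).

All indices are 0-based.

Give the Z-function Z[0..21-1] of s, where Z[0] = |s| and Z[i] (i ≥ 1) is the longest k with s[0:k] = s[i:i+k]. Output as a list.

[21, 0, 4, 0, 2, 0, 0, 0, 0, 3, 0, 1, 0, 0, 0, 0, 0, 1, 0, 0, 0]

Z[0]=21
i=1: fresh scan; Z[1]=0
i=2: fresh scan; Z[2]=4 grow→box=[2,6)
i=3: min(r-i=3, Z[1]=0)=0; Z[3]=0
i=4: min(r-i=2, Z[2]=4)=2; Z[4]=2
i=5: min(r-i=1, Z[3]=0)=0; Z[5]=0
i=6: fresh scan; Z[6]=0
i=7: fresh scan; Z[7]=0
i=8: fresh scan; Z[8]=0
i=9: fresh scan; Z[9]=3 grow→box=[9,12)
i=10: min(r-i=2, Z[1]=0)=0; Z[10]=0
i=11: min(r-i=1, Z[2]=4)=1; Z[11]=1
i=12: fresh scan; Z[12]=0
i=13: fresh scan; Z[13]=0
i=14: fresh scan; Z[14]=0
i=15: fresh scan; Z[15]=0
i=16: fresh scan; Z[16]=0
i=17: fresh scan; Z[17]=1 grow→box=[17,18)
i=18: fresh scan; Z[18]=0
i=19: fresh scan; Z[19]=0
i=20: fresh scan; Z[20]=0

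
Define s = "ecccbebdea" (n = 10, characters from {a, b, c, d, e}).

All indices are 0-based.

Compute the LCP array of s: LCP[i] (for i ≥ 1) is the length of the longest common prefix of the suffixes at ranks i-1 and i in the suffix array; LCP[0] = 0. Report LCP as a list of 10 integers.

[0, 0, 1, 0, 1, 2, 0, 0, 1, 1]

sorted suffixes:
  #0 SA[0]=9  'a'
  #1 SA[1]=6  'bdea'
  #2 SA[2]=4  'bebdea'
  #3 SA[3]=3  'cbebdea'
  #4 SA[4]=2  'ccbebdea'
  #5 SA[5]=1  'cccbebdea'
  #6 SA[6]=7  'dea'
  #7 SA[7]=8  'ea'
  #8 SA[8]=5  'ebdea'
  #9 SA[9]=0  'ecccbebdea'

SA = [9, 6, 4, 3, 2, 1, 7, 8, 5, 0]
rank  pair      lcp
   1  s[9:],s[6:]  0  ''
   2  s[6:],s[4:]  1  'b'
   3  s[4:],s[3:]  0  ''
   4  s[3:],s[2:]  1  'c'
   5  s[2:],s[1:]  2  'cc'
   6  s[1:],s[7:]  0  ''
   7  s[7:],s[8:]  0  ''
   8  s[8:],s[5:]  1  'e'
   9  s[5:],s[0:]  1  'e'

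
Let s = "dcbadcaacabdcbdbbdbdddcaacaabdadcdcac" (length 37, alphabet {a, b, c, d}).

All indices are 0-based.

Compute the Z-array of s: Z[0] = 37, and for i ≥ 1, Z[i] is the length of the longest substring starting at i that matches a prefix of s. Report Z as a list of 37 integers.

Z[0]=37
i=1: i≥r, start 0; Z[1]=0
i=2: i≥r, start 0; Z[2]=0
i=3: i≥r, start 0; Z[3]=0
i=4: i≥r, start 0; Z[4]=2 extend→box=[4,6)
i=5: min(r-i=1, Z[1]=0)=0; Z[5]=0
i=6: i≥r, start 0; Z[6]=0
i=7: i≥r, start 0; Z[7]=0
i=8: i≥r, start 0; Z[8]=0
i=9: i≥r, start 0; Z[9]=0
i=10: i≥r, start 0; Z[10]=0
i=11: i≥r, start 0; Z[11]=3 extend→box=[11,14)
i=12: min(r-i=2, Z[1]=0)=0; Z[12]=0
i=13: min(r-i=1, Z[2]=0)=0; Z[13]=0
i=14: i≥r, start 0; Z[14]=1 extend→box=[14,15)
i=15: i≥r, start 0; Z[15]=0
i=16: i≥r, start 0; Z[16]=0
i=17: i≥r, start 0; Z[17]=1 extend→box=[17,18)
i=18: i≥r, start 0; Z[18]=0
i=19: i≥r, start 0; Z[19]=1 extend→box=[19,20)
i=20: i≥r, start 0; Z[20]=1 extend→box=[20,21)
i=21: i≥r, start 0; Z[21]=2 extend→box=[21,23)
i=22: min(r-i=1, Z[1]=0)=0; Z[22]=0
i=23: i≥r, start 0; Z[23]=0
i=24: i≥r, start 0; Z[24]=0
i=25: i≥r, start 0; Z[25]=0
i=26: i≥r, start 0; Z[26]=0
i=27: i≥r, start 0; Z[27]=0
i=28: i≥r, start 0; Z[28]=0
i=29: i≥r, start 0; Z[29]=1 extend→box=[29,30)
i=30: i≥r, start 0; Z[30]=0
i=31: i≥r, start 0; Z[31]=2 extend→box=[31,33)
i=32: min(r-i=1, Z[1]=0)=0; Z[32]=0
i=33: i≥r, start 0; Z[33]=2 extend→box=[33,35)
i=34: min(r-i=1, Z[1]=0)=0; Z[34]=0
i=35: i≥r, start 0; Z[35]=0
i=36: i≥r, start 0; Z[36]=0

[37, 0, 0, 0, 2, 0, 0, 0, 0, 0, 0, 3, 0, 0, 1, 0, 0, 1, 0, 1, 1, 2, 0, 0, 0, 0, 0, 0, 0, 1, 0, 2, 0, 2, 0, 0, 0]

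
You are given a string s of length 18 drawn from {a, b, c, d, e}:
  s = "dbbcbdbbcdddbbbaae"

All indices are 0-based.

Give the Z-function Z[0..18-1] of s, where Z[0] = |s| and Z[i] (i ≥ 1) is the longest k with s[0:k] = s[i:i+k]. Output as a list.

[18, 0, 0, 0, 0, 4, 0, 0, 0, 1, 1, 3, 0, 0, 0, 0, 0, 0]

Z[0]=18
i=1: outside box; Z[1]=0
i=2: outside box; Z[2]=0
i=3: outside box; Z[3]=0
i=4: outside box; Z[4]=0
i=5: outside box; Z[5]=4 grow→box=[5,9)
i=6: min(r-i=3, Z[1]=0)=0; Z[6]=0
i=7: min(r-i=2, Z[2]=0)=0; Z[7]=0
i=8: min(r-i=1, Z[3]=0)=0; Z[8]=0
i=9: outside box; Z[9]=1 grow→box=[9,10)
i=10: outside box; Z[10]=1 grow→box=[10,11)
i=11: outside box; Z[11]=3 grow→box=[11,14)
i=12: min(r-i=2, Z[1]=0)=0; Z[12]=0
i=13: min(r-i=1, Z[2]=0)=0; Z[13]=0
i=14: outside box; Z[14]=0
i=15: outside box; Z[15]=0
i=16: outside box; Z[16]=0
i=17: outside box; Z[17]=0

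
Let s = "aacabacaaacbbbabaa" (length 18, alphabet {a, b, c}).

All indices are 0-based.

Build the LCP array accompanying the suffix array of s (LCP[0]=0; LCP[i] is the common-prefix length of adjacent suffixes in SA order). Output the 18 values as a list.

[0, 1, 2, 2, 3, 1, 3, 1, 3, 2, 0, 2, 2, 1, 2, 0, 2, 1]

rank→(start, suffix):
  0 → (17, 'a')
  1 → (16, 'aa')
  2 → (7, 'aaacbbbabaa')
  3 → (0, 'aacabacaaacbbbabaa')
  4 → (8, 'aacbbbabaa')
  5 → (14, 'abaa')
  6 → (3, 'abacaaacbbbabaa')
  7 → (5, 'acaaacbbbabaa')
  8 → (1, 'acabacaaacbbbabaa')
  9 → (9, 'acbbbabaa')
  10 → (15, 'baa')
  11 → (13, 'babaa')
  12 → (4, 'bacaaacbbbabaa')
  13 → (12, 'bbabaa')
  14 → (11, 'bbbabaa')
  15 → (6, 'caaacbbbabaa')
  16 → (2, 'cabacaaacbbbabaa')
  17 → (10, 'cbbbabaa')

SA = [17, 16, 7, 0, 8, 14, 3, 5, 1, 9, 15, 13, 4, 12, 11, 6, 2, 10]
i: (SA[i-1],SA[i]) lcp shared
  1: (17,16) 1 'a'
  2: (16,7) 2 'aa'
  3: (7,0) 2 'aa'
  4: (0,8) 3 'aac'
  5: (8,14) 1 'a'
  6: (14,3) 3 'aba'
  7: (3,5) 1 'a'
  8: (5,1) 3 'aca'
  9: (1,9) 2 'ac'
  10: (9,15) 0 ''
  11: (15,13) 2 'ba'
  12: (13,4) 2 'ba'
  13: (4,12) 1 'b'
  14: (12,11) 2 'bb'
  15: (11,6) 0 ''
  16: (6,2) 2 'ca'
  17: (2,10) 1 'c'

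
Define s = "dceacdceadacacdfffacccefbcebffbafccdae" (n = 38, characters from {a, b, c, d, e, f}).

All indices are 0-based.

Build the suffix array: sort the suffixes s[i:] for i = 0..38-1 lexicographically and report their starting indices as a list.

[10, 18, 3, 12, 8, 36, 31, 30, 24, 27, 11, 19, 33, 20, 34, 4, 13, 1, 6, 25, 21, 9, 35, 0, 5, 14, 37, 2, 7, 26, 22, 17, 29, 23, 32, 16, 28, 15]

sorted suffixes:
  #0 SA[0]=10  'acacdfffacccefbcebffbafccdae'
  #1 SA[1]=18  'acccefbcebffbafccdae'
  #2 SA[2]=3  'acdceadacacdfffacccefbcebffbafccdae'
  #3 SA[3]=12  'acdfffacccefbcebffbafccdae'
  #4 SA[4]=8  'adacacdfffacccefbcebffbafccdae'
  #5 SA[5]=36  'ae'
  #6 SA[6]=31  'afccdae'
  #7 SA[7]=30  'bafccdae'
  #8 SA[8]=24  'bcebffbafccdae'
  #9 SA[9]=27  'bffbafccdae'
  #10 SA[10]=11  'cacdfffacccefbcebffbafccdae'
  #11 SA[11]=19  'cccefbcebffbafccdae'
  #12 SA[12]=33  'ccdae'
  #13 SA[13]=20  'ccefbcebffbafccdae'
  #14 SA[14]=34  'cdae'
  #15 SA[15]=4  'cdceadacacdfffacccefbcebffbafccdae'
  #16 SA[16]=13  'cdfffacccefbcebffbafccdae'
  #17 SA[17]=1  'ceacdceadacacdfffacccefbcebffbafccdae'
  #18 SA[18]=6  'ceadacacdfffacccefbcebffbafccdae'
  #19 SA[19]=25  'cebffbafccdae'
  #20 SA[20]=21  'cefbcebffbafccdae'
  #21 SA[21]=9  'dacacdfffacccefbcebffbafccdae'
  #22 SA[22]=35  'dae'
  #23 SA[23]=0  'dceacdceadacacdfffacccefbcebffbafccdae'
  #24 SA[24]=5  'dceadacacdfffacccefbcebffbafccdae'
  #25 SA[25]=14  'dfffacccefbcebffbafccdae'
  #26 SA[26]=37  'e'
  #27 SA[27]=2  'eacdceadacacdfffacccefbcebffbafccdae'
  #28 SA[28]=7  'eadacacdfffacccefbcebffbafccdae'
  #29 SA[29]=26  'ebffbafccdae'
  #30 SA[30]=22  'efbcebffbafccdae'
  #31 SA[31]=17  'facccefbcebffbafccdae'
  #32 SA[32]=29  'fbafccdae'
  #33 SA[33]=23  'fbcebffbafccdae'
  #34 SA[34]=32  'fccdae'
  #35 SA[35]=16  'ffacccefbcebffbafccdae'
  #36 SA[36]=28  'ffbafccdae'
  #37 SA[37]=15  'fffacccefbcebffbafccdae'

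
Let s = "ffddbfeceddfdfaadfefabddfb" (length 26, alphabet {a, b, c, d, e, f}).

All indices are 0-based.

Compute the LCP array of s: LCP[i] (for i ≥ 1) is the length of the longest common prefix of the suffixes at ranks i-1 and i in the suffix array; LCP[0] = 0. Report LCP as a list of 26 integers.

rank | idx | suffix
   0 |  14 | aadfefabddfb
   1 |  20 | abddfb
   2 |  15 | adfefabddfb
   3 |  25 | b
   4 |  21 | bddfb
   5 |   4 | bfeceddfdfaadfefabddfb
   6 |   7 | ceddfdfaadfefabddfb
   7 |   3 | dbfeceddfdfaadfefabddfb
   8 |   2 | ddbfeceddfdfaadfefabddfb
   9 |  22 | ddfb
  10 |   9 | ddfdfaadfefabddfb
  11 |  12 | dfaadfefabddfb
  12 |  23 | dfb
  13 |  10 | dfdfaadfefabddfb
  14 |  16 | dfefabddfb
  15 |   6 | eceddfdfaadfefabddfb
  16 |   8 | eddfdfaadfefabddfb
  17 |  18 | efabddfb
  18 |  13 | faadfefabddfb
  19 |  19 | fabddfb
  20 |  24 | fb
  21 |   1 | fddbfeceddfdfaadfefabddfb
  22 |  11 | fdfaadfefabddfb
  23 |   5 | feceddfdfaadfefabddfb
  24 |  17 | fefabddfb
  25 |   0 | ffddbfeceddfdfaadfefabddfb

SA = [14, 20, 15, 25, 21, 4, 7, 3, 2, 22, 9, 12, 23, 10, 16, 6, 8, 18, 13, 19, 24, 1, 11, 5, 17, 0]
rank  pair      lcp
   1  s[14:],s[20:]  1  'a'
   2  s[20:],s[15:]  1  'a'
   3  s[15:],s[25:]  0  ''
   4  s[25:],s[21:]  1  'b'
   5  s[21:],s[4:]  1  'b'
   6  s[4:],s[7:]  0  ''
   7  s[7:],s[3:]  0  ''
   8  s[3:],s[2:]  1  'd'
   9  s[2:],s[22:]  2  'dd'
  10  s[22:],s[9:]  3  'ddf'
  11  s[9:],s[12:]  1  'd'
  12  s[12:],s[23:]  2  'df'
  13  s[23:],s[10:]  2  'df'
  14  s[10:],s[16:]  2  'df'
  15  s[16:],s[6:]  0  ''
  16  s[6:],s[8:]  1  'e'
  17  s[8:],s[18:]  1  'e'
  18  s[18:],s[13:]  0  ''
  19  s[13:],s[19:]  2  'fa'
  20  s[19:],s[24:]  1  'f'
  21  s[24:],s[1:]  1  'f'
  22  s[1:],s[11:]  2  'fd'
  23  s[11:],s[5:]  1  'f'
  24  s[5:],s[17:]  2  'fe'
  25  s[17:],s[0:]  1  'f'

[0, 1, 1, 0, 1, 1, 0, 0, 1, 2, 3, 1, 2, 2, 2, 0, 1, 1, 0, 2, 1, 1, 2, 1, 2, 1]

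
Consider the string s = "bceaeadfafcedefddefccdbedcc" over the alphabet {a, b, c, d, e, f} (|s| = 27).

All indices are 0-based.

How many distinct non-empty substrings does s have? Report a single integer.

sorted suffixes:
  #0 SA[0]=5  'adfafcedefddefccdbedcc'
  #1 SA[1]=3  'aeadfafcedefddefccdbedcc'
  #2 SA[2]=8  'afcedefddefccdbedcc'
  #3 SA[3]=0  'bceaeadfafcedefddefccdbedcc'
  #4 SA[4]=22  'bedcc'
  #5 SA[5]=26  'c'
  #6 SA[6]=25  'cc'
  #7 SA[7]=19  'ccdbedcc'
  #8 SA[8]=20  'cdbedcc'
  #9 SA[9]=1  'ceaeadfafcedefddefccdbedcc'
  #10 SA[10]=10  'cedefddefccdbedcc'
  #11 SA[11]=21  'dbedcc'
  #12 SA[12]=24  'dcc'
  #13 SA[13]=15  'ddefccdbedcc'
  #14 SA[14]=16  'defccdbedcc'
  #15 SA[15]=12  'defddefccdbedcc'
  #16 SA[16]=6  'dfafcedefddefccdbedcc'
  #17 SA[17]=4  'eadfafcedefddefccdbedcc'
  #18 SA[18]=2  'eaeadfafcedefddefccdbedcc'
  #19 SA[19]=23  'edcc'
  #20 SA[20]=11  'edefddefccdbedcc'
  #21 SA[21]=17  'efccdbedcc'
  #22 SA[22]=13  'efddefccdbedcc'
  #23 SA[23]=7  'fafcedefddefccdbedcc'
  #24 SA[24]=18  'fccdbedcc'
  #25 SA[25]=9  'fcedefddefccdbedcc'
  #26 SA[26]=14  'fddefccdbedcc'

SA = [5, 3, 8, 0, 22, 26, 25, 19, 20, 1, 10, 21, 24, 15, 16, 12, 6, 4, 2, 23, 11, 17, 13, 7, 18, 9, 14]
rank  pair      lcp
   1  s[5:],s[3:]  1  'a'
   2  s[3:],s[8:]  1  'a'
   3  s[8:],s[0:]  0  ''
   4  s[0:],s[22:]  1  'b'
   5  s[22:],s[26:]  0  ''
   6  s[26:],s[25:]  1  'c'
   7  s[25:],s[19:]  2  'cc'
   8  s[19:],s[20:]  1  'c'
   9  s[20:],s[1:]  1  'c'
  10  s[1:],s[10:]  2  'ce'
  11  s[10:],s[21:]  0  ''
  12  s[21:],s[24:]  1  'd'
  13  s[24:],s[15:]  1  'd'
  14  s[15:],s[16:]  1  'd'
  15  s[16:],s[12:]  3  'def'
  16  s[12:],s[6:]  1  'd'
  17  s[6:],s[4:]  0  ''
  18  s[4:],s[2:]  2  'ea'
  19  s[2:],s[23:]  1  'e'
  20  s[23:],s[11:]  2  'ed'
  21  s[11:],s[17:]  1  'e'
  22  s[17:],s[13:]  2  'ef'
  23  s[13:],s[7:]  0  ''
  24  s[7:],s[18:]  1  'f'
  25  s[18:],s[9:]  2  'fc'
  26  s[9:],s[14:]  1  'f'

n(n+1)/2 = 27·28/2 = 378
Σ LCP = 0 + 1 + 1 + 0 + 1 + 0 + 1 + 2 + 1 + 1 + 2 + 0 + 1 + 1 + 1 + 3 + 1 + 0 + 2 + 1 + 2 + 1 + 2 + 0 + 1 + 2 + 1 = 29
distinct = 378 − 29 = 349

349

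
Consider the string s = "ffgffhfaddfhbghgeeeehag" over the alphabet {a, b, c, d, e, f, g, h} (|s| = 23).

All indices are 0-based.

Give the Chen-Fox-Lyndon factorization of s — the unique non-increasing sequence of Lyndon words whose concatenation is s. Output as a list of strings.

emit factor 1: 'ffgffh' (i=0, period=6)
emit factor 2: 'f' (i=6, period=1)
emit factor 3: 'addfhbghgeeeehag' (i=7, period=16)

["ffgffh", "f", "addfhbghgeeeehag"]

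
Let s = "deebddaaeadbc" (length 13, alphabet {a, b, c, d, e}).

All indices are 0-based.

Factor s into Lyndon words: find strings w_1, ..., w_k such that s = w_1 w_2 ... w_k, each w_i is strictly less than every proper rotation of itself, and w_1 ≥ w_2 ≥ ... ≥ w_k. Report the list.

emit factor 1: 'dee' (i=0, period=3)
emit factor 2: 'bdd' (i=3, period=3)
emit factor 3: 'aaeadbc' (i=6, period=7)

["dee", "bdd", "aaeadbc"]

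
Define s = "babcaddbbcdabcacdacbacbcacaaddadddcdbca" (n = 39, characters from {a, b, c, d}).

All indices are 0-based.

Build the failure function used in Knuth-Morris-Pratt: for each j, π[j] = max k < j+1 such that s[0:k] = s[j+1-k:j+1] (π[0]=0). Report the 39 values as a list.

π[0] = 0
j=1 s[j]='a': π[1]=0 (border '')
j=2 s[j]='b': π[2]=1 (border 'b')
j=3 s[j]='c': k: 1→0; π[3]=0 (border '')
j=4 s[j]='a': π[4]=0 (border '')
j=5 s[j]='d': π[5]=0 (border '')
j=6 s[j]='d': π[6]=0 (border '')
j=7 s[j]='b': π[7]=1 (border 'b')
j=8 s[j]='b': k: 1→0; π[8]=1 (border 'b')
j=9 s[j]='c': k: 1→0; π[9]=0 (border '')
j=10 s[j]='d': π[10]=0 (border '')
j=11 s[j]='a': π[11]=0 (border '')
j=12 s[j]='b': π[12]=1 (border 'b')
j=13 s[j]='c': k: 1→0; π[13]=0 (border '')
j=14 s[j]='a': π[14]=0 (border '')
j=15 s[j]='c': π[15]=0 (border '')
j=16 s[j]='d': π[16]=0 (border '')
j=17 s[j]='a': π[17]=0 (border '')
j=18 s[j]='c': π[18]=0 (border '')
j=19 s[j]='b': π[19]=1 (border 'b')
j=20 s[j]='a': π[20]=2 (border 'ba')
j=21 s[j]='c': k: 2→0; π[21]=0 (border '')
j=22 s[j]='b': π[22]=1 (border 'b')
j=23 s[j]='c': k: 1→0; π[23]=0 (border '')
j=24 s[j]='a': π[24]=0 (border '')
j=25 s[j]='c': π[25]=0 (border '')
j=26 s[j]='a': π[26]=0 (border '')
j=27 s[j]='a': π[27]=0 (border '')
j=28 s[j]='d': π[28]=0 (border '')
j=29 s[j]='d': π[29]=0 (border '')
j=30 s[j]='a': π[30]=0 (border '')
j=31 s[j]='d': π[31]=0 (border '')
j=32 s[j]='d': π[32]=0 (border '')
j=33 s[j]='d': π[33]=0 (border '')
j=34 s[j]='c': π[34]=0 (border '')
j=35 s[j]='d': π[35]=0 (border '')
j=36 s[j]='b': π[36]=1 (border 'b')
j=37 s[j]='c': k: 1→0; π[37]=0 (border '')
j=38 s[j]='a': π[38]=0 (border '')

[0, 0, 1, 0, 0, 0, 0, 1, 1, 0, 0, 0, 1, 0, 0, 0, 0, 0, 0, 1, 2, 0, 1, 0, 0, 0, 0, 0, 0, 0, 0, 0, 0, 0, 0, 0, 1, 0, 0]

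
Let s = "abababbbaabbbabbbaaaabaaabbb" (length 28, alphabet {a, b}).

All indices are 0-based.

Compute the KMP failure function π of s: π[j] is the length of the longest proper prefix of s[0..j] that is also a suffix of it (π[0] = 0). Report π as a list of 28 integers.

[0, 0, 1, 2, 3, 4, 0, 0, 1, 1, 2, 0, 0, 1, 2, 0, 0, 1, 1, 1, 1, 2, 3, 1, 1, 2, 0, 0]

π[0] = 0
j=1 s[j]='b': π[1]=0 (border '')
j=2 s[j]='a': π[2]=1 (border 'a')
j=3 s[j]='b': π[3]=2 (border 'ab')
j=4 s[j]='a': π[4]=3 (border 'aba')
j=5 s[j]='b': π[5]=4 (border 'abab')
j=6 s[j]='b': k: 4→2→0; π[6]=0 (border '')
j=7 s[j]='b': π[7]=0 (border '')
j=8 s[j]='a': π[8]=1 (border 'a')
j=9 s[j]='a': k: 1→0; π[9]=1 (border 'a')
j=10 s[j]='b': π[10]=2 (border 'ab')
j=11 s[j]='b': k: 2→0; π[11]=0 (border '')
j=12 s[j]='b': π[12]=0 (border '')
j=13 s[j]='a': π[13]=1 (border 'a')
j=14 s[j]='b': π[14]=2 (border 'ab')
j=15 s[j]='b': k: 2→0; π[15]=0 (border '')
j=16 s[j]='b': π[16]=0 (border '')
j=17 s[j]='a': π[17]=1 (border 'a')
j=18 s[j]='a': k: 1→0; π[18]=1 (border 'a')
j=19 s[j]='a': k: 1→0; π[19]=1 (border 'a')
j=20 s[j]='a': k: 1→0; π[20]=1 (border 'a')
j=21 s[j]='b': π[21]=2 (border 'ab')
j=22 s[j]='a': π[22]=3 (border 'aba')
j=23 s[j]='a': k: 3→1→0; π[23]=1 (border 'a')
j=24 s[j]='a': k: 1→0; π[24]=1 (border 'a')
j=25 s[j]='b': π[25]=2 (border 'ab')
j=26 s[j]='b': k: 2→0; π[26]=0 (border '')
j=27 s[j]='b': π[27]=0 (border '')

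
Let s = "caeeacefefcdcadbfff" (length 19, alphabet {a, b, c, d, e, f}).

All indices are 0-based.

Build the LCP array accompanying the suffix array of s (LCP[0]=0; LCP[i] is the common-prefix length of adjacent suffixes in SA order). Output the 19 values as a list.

[0, 1, 1, 0, 0, 2, 1, 1, 0, 1, 0, 1, 1, 2, 0, 1, 1, 1, 2]

rank→(start, suffix):
  0 → (4, 'acefefcdcadbfff')
  1 → (13, 'adbfff')
  2 → (1, 'aeeacefefcdcadbfff')
  3 → (15, 'bfff')
  4 → (12, 'cadbfff')
  5 → (0, 'caeeacefefcdcadbfff')
  6 → (10, 'cdcadbfff')
  7 → (5, 'cefefcdcadbfff')
  8 → (14, 'dbfff')
  9 → (11, 'dcadbfff')
  10 → (3, 'eacefefcdcadbfff')
  11 → (2, 'eeacefefcdcadbfff')
  12 → (8, 'efcdcadbfff')
  13 → (6, 'efefcdcadbfff')
  14 → (18, 'f')
  15 → (9, 'fcdcadbfff')
  16 → (7, 'fefcdcadbfff')
  17 → (17, 'ff')
  18 → (16, 'fff')

SA = [4, 13, 1, 15, 12, 0, 10, 5, 14, 11, 3, 2, 8, 6, 18, 9, 7, 17, 16]
rank  pair      lcp
   1  s[4:],s[13:]  1  'a'
   2  s[13:],s[1:]  1  'a'
   3  s[1:],s[15:]  0  ''
   4  s[15:],s[12:]  0  ''
   5  s[12:],s[0:]  2  'ca'
   6  s[0:],s[10:]  1  'c'
   7  s[10:],s[5:]  1  'c'
   8  s[5:],s[14:]  0  ''
   9  s[14:],s[11:]  1  'd'
  10  s[11:],s[3:]  0  ''
  11  s[3:],s[2:]  1  'e'
  12  s[2:],s[8:]  1  'e'
  13  s[8:],s[6:]  2  'ef'
  14  s[6:],s[18:]  0  ''
  15  s[18:],s[9:]  1  'f'
  16  s[9:],s[7:]  1  'f'
  17  s[7:],s[17:]  1  'f'
  18  s[17:],s[16:]  2  'ff'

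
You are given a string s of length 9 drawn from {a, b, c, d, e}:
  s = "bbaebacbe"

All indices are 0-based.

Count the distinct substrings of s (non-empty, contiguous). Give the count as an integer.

39

rank | idx | suffix
   0 |   5 | acbe
   1 |   2 | aebacbe
   2 |   4 | bacbe
   3 |   1 | baebacbe
   4 |   0 | bbaebacbe
   5 |   7 | be
   6 |   6 | cbe
   7 |   8 | e
   8 |   3 | ebacbe

SA = [5, 2, 4, 1, 0, 7, 6, 8, 3]
[i] adj suffixes → lcp
  [1] 5/2 → 1 ('a')
  [2] 2/4 → 0 ('')
  [3] 4/1 → 2 ('ba')
  [4] 1/0 → 1 ('b')
  [5] 0/7 → 1 ('b')
  [6] 7/6 → 0 ('')
  [7] 6/8 → 0 ('')
  [8] 8/3 → 1 ('e')

n(n+1)/2 = 9·10/2 = 45
Σ LCP = 0 + 1 + 0 + 2 + 1 + 1 + 0 + 0 + 1 = 6
distinct = 45 − 6 = 39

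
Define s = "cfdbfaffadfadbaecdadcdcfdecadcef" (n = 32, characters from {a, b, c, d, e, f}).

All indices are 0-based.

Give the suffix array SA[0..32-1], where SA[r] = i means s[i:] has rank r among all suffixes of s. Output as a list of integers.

rank | idx | suffix
   0 |  11 | adbaecdadcdcfdecadcef
   1 |  18 | adcdcfdecadcef
   2 |  27 | adcef
   3 |   8 | adfadbaecdadcdcfdecadcef
   4 |  14 | aecdadcdcfdecadcef
   5 |   5 | affadfadbaecdadcdcfdecadcef
   6 |  13 | baecdadcdcfdecadcef
   7 |   3 | bfaffadfadbaecdadcdcfdecadcef
   8 |  26 | cadcef
   9 |  16 | cdadcdcfdecadcef
  10 |  20 | cdcfdecadcef
  11 |  29 | cef
  12 |   0 | cfdbfaffadfadbaecdadcdcfdecadcef
  13 |  22 | cfdecadcef
  14 |  17 | dadcdcfdecadcef
  15 |  12 | dbaecdadcdcfdecadcef
  16 |   2 | dbfaffadfadbaecdadcdcfdecadcef
  17 |  19 | dcdcfdecadcef
  18 |  28 | dcef
  19 |  21 | dcfdecadcef
  20 |  24 | decadcef
  21 |   9 | dfadbaecdadcdcfdecadcef
  22 |  25 | ecadcef
  23 |  15 | ecdadcdcfdecadcef
  24 |  30 | ef
  25 |  31 | f
  26 |  10 | fadbaecdadcdcfdecadcef
  27 |   7 | fadfadbaecdadcdcfdecadcef
  28 |   4 | faffadfadbaecdadcdcfdecadcef
  29 |   1 | fdbfaffadfadbaecdadcdcfdecadcef
  30 |  23 | fdecadcef
  31 |   6 | ffadfadbaecdadcdcfdecadcef

[11, 18, 27, 8, 14, 5, 13, 3, 26, 16, 20, 29, 0, 22, 17, 12, 2, 19, 28, 21, 24, 9, 25, 15, 30, 31, 10, 7, 4, 1, 23, 6]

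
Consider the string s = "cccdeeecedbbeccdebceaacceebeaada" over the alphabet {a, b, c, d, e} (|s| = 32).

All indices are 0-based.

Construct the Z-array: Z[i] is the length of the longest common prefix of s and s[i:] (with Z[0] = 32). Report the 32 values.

[32, 2, 1, 0, 0, 0, 0, 1, 0, 0, 0, 0, 0, 2, 1, 0, 0, 0, 1, 0, 0, 0, 2, 1, 0, 0, 0, 0, 0, 0, 0, 0]

Z[0]=32
i=1: i≥r, start 0; Z[1]=2 extend→box=[1,3)
i=2: min(r-i=1, Z[1]=2)=1; Z[2]=1
i=3: i≥r, start 0; Z[3]=0
i=4: i≥r, start 0; Z[4]=0
i=5: i≥r, start 0; Z[5]=0
i=6: i≥r, start 0; Z[6]=0
i=7: i≥r, start 0; Z[7]=1 extend→box=[7,8)
i=8: i≥r, start 0; Z[8]=0
i=9: i≥r, start 0; Z[9]=0
i=10: i≥r, start 0; Z[10]=0
i=11: i≥r, start 0; Z[11]=0
i=12: i≥r, start 0; Z[12]=0
i=13: i≥r, start 0; Z[13]=2 extend→box=[13,15)
i=14: min(r-i=1, Z[1]=2)=1; Z[14]=1
i=15: i≥r, start 0; Z[15]=0
i=16: i≥r, start 0; Z[16]=0
i=17: i≥r, start 0; Z[17]=0
i=18: i≥r, start 0; Z[18]=1 extend→box=[18,19)
i=19: i≥r, start 0; Z[19]=0
i=20: i≥r, start 0; Z[20]=0
i=21: i≥r, start 0; Z[21]=0
i=22: i≥r, start 0; Z[22]=2 extend→box=[22,24)
i=23: min(r-i=1, Z[1]=2)=1; Z[23]=1
i=24: i≥r, start 0; Z[24]=0
i=25: i≥r, start 0; Z[25]=0
i=26: i≥r, start 0; Z[26]=0
i=27: i≥r, start 0; Z[27]=0
i=28: i≥r, start 0; Z[28]=0
i=29: i≥r, start 0; Z[29]=0
i=30: i≥r, start 0; Z[30]=0
i=31: i≥r, start 0; Z[31]=0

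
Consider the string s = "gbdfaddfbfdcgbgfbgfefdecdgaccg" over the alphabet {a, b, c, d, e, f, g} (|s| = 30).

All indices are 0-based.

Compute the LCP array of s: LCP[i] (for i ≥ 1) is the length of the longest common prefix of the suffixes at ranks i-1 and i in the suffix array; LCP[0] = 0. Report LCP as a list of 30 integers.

[0, 1, 0, 1, 1, 3, 0, 1, 1, 2, 0, 1, 1, 1, 2, 1, 0, 1, 0, 1, 2, 1, 2, 1, 0, 1, 1, 2, 1, 2]

rank→(start, suffix):
  0 → (26, 'accg')
  1 → (4, 'addfbfdcgbgfbgfefdecdgaccg')
  2 → (1, 'bdfaddfbfdcgbgfbgfefdecdgaccg')
  3 → (8, 'bfdcgbgfbgfefdecdgaccg')
  4 → (13, 'bgfbgfefdecdgaccg')
  5 → (16, 'bgfefdecdgaccg')
  6 → (27, 'ccg')
  7 → (23, 'cdgaccg')
  8 → (28, 'cg')
  9 → (11, 'cgbgfbgfefdecdgaccg')
  10 → (10, 'dcgbgfbgfefdecdgaccg')
  11 → (5, 'ddfbfdcgbgfbgfefdecdgaccg')
  12 → (21, 'decdgaccg')
  13 → (2, 'dfaddfbfdcgbgfbgfefdecdgaccg')
  14 → (6, 'dfbfdcgbgfbgfefdecdgaccg')
  15 → (24, 'dgaccg')
  16 → (22, 'ecdgaccg')
  17 → (19, 'efdecdgaccg')
  18 → (3, 'faddfbfdcgbgfbgfefdecdgaccg')
  19 → (7, 'fbfdcgbgfbgfefdecdgaccg')
  20 → (15, 'fbgfefdecdgaccg')
  21 → (9, 'fdcgbgfbgfefdecdgaccg')
  22 → (20, 'fdecdgaccg')
  23 → (18, 'fefdecdgaccg')
  24 → (29, 'g')
  25 → (25, 'gaccg')
  26 → (0, 'gbdfaddfbfdcgbgfbgfefdecdgaccg')
  27 → (12, 'gbgfbgfefdecdgaccg')
  28 → (14, 'gfbgfefdecdgaccg')
  29 → (17, 'gfefdecdgaccg')

SA = [26, 4, 1, 8, 13, 16, 27, 23, 28, 11, 10, 5, 21, 2, 6, 24, 22, 19, 3, 7, 15, 9, 20, 18, 29, 25, 0, 12, 14, 17]
[i] adj suffixes → lcp
  [1] 26/4 → 1 ('a')
  [2] 4/1 → 0 ('')
  [3] 1/8 → 1 ('b')
  [4] 8/13 → 1 ('b')
  [5] 13/16 → 3 ('bgf')
  [6] 16/27 → 0 ('')
  [7] 27/23 → 1 ('c')
  [8] 23/28 → 1 ('c')
  [9] 28/11 → 2 ('cg')
  [10] 11/10 → 0 ('')
  [11] 10/5 → 1 ('d')
  [12] 5/21 → 1 ('d')
  [13] 21/2 → 1 ('d')
  [14] 2/6 → 2 ('df')
  [15] 6/24 → 1 ('d')
  [16] 24/22 → 0 ('')
  [17] 22/19 → 1 ('e')
  [18] 19/3 → 0 ('')
  [19] 3/7 → 1 ('f')
  [20] 7/15 → 2 ('fb')
  [21] 15/9 → 1 ('f')
  [22] 9/20 → 2 ('fd')
  [23] 20/18 → 1 ('f')
  [24] 18/29 → 0 ('')
  [25] 29/25 → 1 ('g')
  [26] 25/0 → 1 ('g')
  [27] 0/12 → 2 ('gb')
  [28] 12/14 → 1 ('g')
  [29] 14/17 → 2 ('gf')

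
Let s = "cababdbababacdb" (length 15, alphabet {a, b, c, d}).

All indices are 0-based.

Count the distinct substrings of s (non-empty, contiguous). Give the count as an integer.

96

rank→(start, suffix):
  0 → (7, 'ababacdb')
  1 → (1, 'ababdbababacdb')
  2 → (9, 'abacdb')
  3 → (3, 'abdbababacdb')
  4 → (11, 'acdb')
  5 → (14, 'b')
  6 → (6, 'bababacdb')
  7 → (8, 'babacdb')
  8 → (2, 'babdbababacdb')
  9 → (10, 'bacdb')
  10 → (4, 'bdbababacdb')
  11 → (0, 'cababdbababacdb')
  12 → (12, 'cdb')
  13 → (13, 'db')
  14 → (5, 'dbababacdb')

SA = [7, 1, 9, 3, 11, 14, 6, 8, 2, 10, 4, 0, 12, 13, 5]
[i] adj suffixes → lcp
  [1] 7/1 → 4 ('abab')
  [2] 1/9 → 3 ('aba')
  [3] 9/3 → 2 ('ab')
  [4] 3/11 → 1 ('a')
  [5] 11/14 → 0 ('')
  [6] 14/6 → 1 ('b')
  [7] 6/8 → 4 ('baba')
  [8] 8/2 → 3 ('bab')
  [9] 2/10 → 2 ('ba')
  [10] 10/4 → 1 ('b')
  [11] 4/0 → 0 ('')
  [12] 0/12 → 1 ('c')
  [13] 12/13 → 0 ('')
  [14] 13/5 → 2 ('db')

n(n+1)/2 = 15·16/2 = 120
Σ LCP = 0 + 4 + 3 + 2 + 1 + 0 + 1 + 4 + 3 + 2 + 1 + 0 + 1 + 0 + 2 = 24
distinct = 120 − 24 = 96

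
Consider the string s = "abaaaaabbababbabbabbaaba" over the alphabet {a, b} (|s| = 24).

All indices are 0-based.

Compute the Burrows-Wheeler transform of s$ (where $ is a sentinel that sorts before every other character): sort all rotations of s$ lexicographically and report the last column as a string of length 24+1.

abbaabaa$bbabbaabbbbaaaaa

rank  rotation                   last
    0  $abaaaaabbababbabbabbaaba  a
    1  a$abaaaaabbababbabbabbaab  b
    2  aaaaabbababbabbabbaaba$ab  b
    3  aaaabbababbabbabbaaba$aba  a
    4  aaabbababbabbabbaaba$abaa  a
    5  aaba$abaaaaabbababbabbabb  b
    6  aabbababbabbabbaaba$abaaa  a
    7  aba$abaaaaabbababbabbabba  a
    8  abaaaaabbababbabbabbaaba$  $
    9  ababbabbabbaaba$abaaaaabb  b
   10  abbaaba$abaaaaabbababbabb  b
   11  abbababbabbabbaaba$abaaaa  a
   12  abbabbaaba$abaaaaabbababb  b
   13  abbabbabbaaba$abaaaaabbab  b
   14  ba$abaaaaabbababbabbabbaa  a
   15  baaaaabbababbabbabbaaba$a  a
   16  baaba$abaaaaabbababbabbab  b
   17  bababbabbabbaaba$abaaaaab  b
   18  babbaaba$abaaaaabbababbab  b
   19  babbabbaaba$abaaaaabbabab  b
   20  babbabbabbaaba$abaaaaabba  a
   21  bbaaba$abaaaaabbababbabba  a
   22  bbababbabbabbaaba$abaaaaa  a
   23  bbabbaaba$abaaaaabbababba  a
   24  bbabbabbaaba$abaaaaabbaba  a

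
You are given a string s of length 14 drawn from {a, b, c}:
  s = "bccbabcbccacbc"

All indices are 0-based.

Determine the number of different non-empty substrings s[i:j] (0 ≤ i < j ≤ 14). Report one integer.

sorted suffixes:
  #0 SA[0]=4  'abcbccacbc'
  #1 SA[1]=10  'acbc'
  #2 SA[2]=3  'babcbccacbc'
  #3 SA[3]=12  'bc'
  #4 SA[4]=5  'bcbccacbc'
  #5 SA[5]=7  'bccacbc'
  #6 SA[6]=0  'bccbabcbccacbc'
  #7 SA[7]=13  'c'
  #8 SA[8]=9  'cacbc'
  #9 SA[9]=2  'cbabcbccacbc'
  #10 SA[10]=11  'cbc'
  #11 SA[11]=6  'cbccacbc'
  #12 SA[12]=8  'ccacbc'
  #13 SA[13]=1  'ccbabcbccacbc'

SA = [4, 10, 3, 12, 5, 7, 0, 13, 9, 2, 11, 6, 8, 1]
rank  pair      lcp
   1  s[4:],s[10:]  1  'a'
   2  s[10:],s[3:]  0  ''
   3  s[3:],s[12:]  1  'b'
   4  s[12:],s[5:]  2  'bc'
   5  s[5:],s[7:]  2  'bc'
   6  s[7:],s[0:]  3  'bcc'
   7  s[0:],s[13:]  0  ''
   8  s[13:],s[9:]  1  'c'
   9  s[9:],s[2:]  1  'c'
  10  s[2:],s[11:]  2  'cb'
  11  s[11:],s[6:]  3  'cbc'
  12  s[6:],s[8:]  1  'c'
  13  s[8:],s[1:]  2  'cc'

n(n+1)/2 = 14·15/2 = 105
Σ LCP = 0 + 1 + 0 + 1 + 2 + 2 + 3 + 0 + 1 + 1 + 2 + 3 + 1 + 2 = 19
distinct = 105 − 19 = 86

86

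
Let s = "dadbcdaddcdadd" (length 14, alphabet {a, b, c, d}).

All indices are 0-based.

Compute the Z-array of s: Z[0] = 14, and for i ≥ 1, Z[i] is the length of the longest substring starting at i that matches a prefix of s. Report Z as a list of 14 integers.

[14, 0, 1, 0, 0, 3, 0, 1, 1, 0, 3, 0, 1, 1]

Z[0]=14
i=1: i≥r, start 0; Z[1]=0
i=2: i≥r, start 0; Z[2]=1 extend→box=[2,3)
i=3: i≥r, start 0; Z[3]=0
i=4: i≥r, start 0; Z[4]=0
i=5: i≥r, start 0; Z[5]=3 extend→box=[5,8)
i=6: min(r-i=2, Z[1]=0)=0; Z[6]=0
i=7: min(r-i=1, Z[2]=1)=1; Z[7]=1
i=8: i≥r, start 0; Z[8]=1 extend→box=[8,9)
i=9: i≥r, start 0; Z[9]=0
i=10: i≥r, start 0; Z[10]=3 extend→box=[10,13)
i=11: min(r-i=2, Z[1]=0)=0; Z[11]=0
i=12: min(r-i=1, Z[2]=1)=1; Z[12]=1
i=13: i≥r, start 0; Z[13]=1 extend→box=[13,14)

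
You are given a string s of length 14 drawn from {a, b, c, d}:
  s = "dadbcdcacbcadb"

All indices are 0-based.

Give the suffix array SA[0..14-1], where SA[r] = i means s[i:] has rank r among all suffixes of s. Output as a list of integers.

sorted suffixes:
  #0 SA[0]=7  'acbcadb'
  #1 SA[1]=11  'adb'
  #2 SA[2]=1  'adbcdcacbcadb'
  #3 SA[3]=13  'b'
  #4 SA[4]=9  'bcadb'
  #5 SA[5]=3  'bcdcacbcadb'
  #6 SA[6]=6  'cacbcadb'
  #7 SA[7]=10  'cadb'
  #8 SA[8]=8  'cbcadb'
  #9 SA[9]=4  'cdcacbcadb'
  #10 SA[10]=0  'dadbcdcacbcadb'
  #11 SA[11]=12  'db'
  #12 SA[12]=2  'dbcdcacbcadb'
  #13 SA[13]=5  'dcacbcadb'

[7, 11, 1, 13, 9, 3, 6, 10, 8, 4, 0, 12, 2, 5]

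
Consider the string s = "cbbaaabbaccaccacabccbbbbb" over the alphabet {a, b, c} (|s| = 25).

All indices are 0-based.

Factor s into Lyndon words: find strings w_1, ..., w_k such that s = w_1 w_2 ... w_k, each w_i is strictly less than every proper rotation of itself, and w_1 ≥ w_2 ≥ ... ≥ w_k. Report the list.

["c", "b", "b", "aaabbaccaccacabccbbbbb"]

emit factor 1: 'c' (i=0, period=1)
emit factor 2: 'b' (i=1, period=1)
emit factor 3: 'b' (i=2, period=1)
emit factor 4: 'aaabbaccaccacabccbbbbb' (i=3, period=22)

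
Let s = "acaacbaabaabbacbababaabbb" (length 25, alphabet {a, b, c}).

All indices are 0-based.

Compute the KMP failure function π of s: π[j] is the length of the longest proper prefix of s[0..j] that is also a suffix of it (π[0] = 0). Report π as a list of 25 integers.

[0, 0, 1, 1, 2, 0, 1, 1, 0, 1, 1, 0, 0, 1, 2, 0, 1, 0, 1, 0, 1, 1, 0, 0, 0]

π[0] = 0
j=1 s[j]='c': π[1]=0 (border '')
j=2 s[j]='a': π[2]=1 (border 'a')
j=3 s[j]='a': k: 1→0; π[3]=1 (border 'a')
j=4 s[j]='c': π[4]=2 (border 'ac')
j=5 s[j]='b': k: 2→0; π[5]=0 (border '')
j=6 s[j]='a': π[6]=1 (border 'a')
j=7 s[j]='a': k: 1→0; π[7]=1 (border 'a')
j=8 s[j]='b': k: 1→0; π[8]=0 (border '')
j=9 s[j]='a': π[9]=1 (border 'a')
j=10 s[j]='a': k: 1→0; π[10]=1 (border 'a')
j=11 s[j]='b': k: 1→0; π[11]=0 (border '')
j=12 s[j]='b': π[12]=0 (border '')
j=13 s[j]='a': π[13]=1 (border 'a')
j=14 s[j]='c': π[14]=2 (border 'ac')
j=15 s[j]='b': k: 2→0; π[15]=0 (border '')
j=16 s[j]='a': π[16]=1 (border 'a')
j=17 s[j]='b': k: 1→0; π[17]=0 (border '')
j=18 s[j]='a': π[18]=1 (border 'a')
j=19 s[j]='b': k: 1→0; π[19]=0 (border '')
j=20 s[j]='a': π[20]=1 (border 'a')
j=21 s[j]='a': k: 1→0; π[21]=1 (border 'a')
j=22 s[j]='b': k: 1→0; π[22]=0 (border '')
j=23 s[j]='b': π[23]=0 (border '')
j=24 s[j]='b': π[24]=0 (border '')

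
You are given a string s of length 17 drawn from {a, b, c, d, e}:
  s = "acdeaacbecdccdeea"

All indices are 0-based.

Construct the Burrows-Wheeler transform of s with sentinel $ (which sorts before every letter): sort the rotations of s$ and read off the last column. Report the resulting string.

rank  rotation            last
    0  $acdeaacbecdccdeea  a
    1  a$acdeaacbecdccdee  e
    2  aacbecdccdeea$acde  e
    3  acbecdccdeea$acdea  a
    4  acdeaacbecdccdeea$  $
    5  becdccdeea$acdeaac  c
    6  cbecdccdeea$acdeaa  a
    7  ccdeea$acdeaacbecd  d
    8  cdccdeea$acdeaacbe  e
    9  cdeaacbecdccdeea$a  a
   10  cdeea$acdeaacbecdc  c
   11  dccdeea$acdeaacbec  c
   12  deaacbecdccdeea$ac  c
   13  deea$acdeaacbecdcc  c
   14  ea$acdeaacbecdccde  e
   15  eaacbecdccdeea$acd  d
   16  ecdccdeea$acdeaacb  b
   17  eea$acdeaacbecdccd  d

aeea$cadeaccccedbd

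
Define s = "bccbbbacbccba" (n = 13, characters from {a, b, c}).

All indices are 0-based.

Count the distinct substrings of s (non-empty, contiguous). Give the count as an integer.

72

rank→(start, suffix):
  0 → (12, 'a')
  1 → (6, 'acbccba')
  2 → (11, 'ba')
  3 → (5, 'bacbccba')
  4 → (4, 'bbacbccba')
  5 → (3, 'bbbacbccba')
  6 → (8, 'bccba')
  7 → (0, 'bccbbbacbccba')
  8 → (10, 'cba')
  9 → (2, 'cbbbacbccba')
  10 → (7, 'cbccba')
  11 → (9, 'ccba')
  12 → (1, 'ccbbbacbccba')

SA = [12, 6, 11, 5, 4, 3, 8, 0, 10, 2, 7, 9, 1]
i: (SA[i-1],SA[i]) lcp shared
  1: (12,6) 1 'a'
  2: (6,11) 0 ''
  3: (11,5) 2 'ba'
  4: (5,4) 1 'b'
  5: (4,3) 2 'bb'
  6: (3,8) 1 'b'
  7: (8,0) 4 'bccb'
  8: (0,10) 0 ''
  9: (10,2) 2 'cb'
  10: (2,7) 2 'cb'
  11: (7,9) 1 'c'
  12: (9,1) 3 'ccb'

n(n+1)/2 = 13·14/2 = 91
Σ LCP = 0 + 1 + 0 + 2 + 1 + 2 + 1 + 4 + 0 + 2 + 2 + 1 + 3 = 19
distinct = 91 − 19 = 72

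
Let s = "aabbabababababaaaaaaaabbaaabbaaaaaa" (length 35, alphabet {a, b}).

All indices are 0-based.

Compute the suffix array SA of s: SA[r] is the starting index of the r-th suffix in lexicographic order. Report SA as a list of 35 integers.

rank | idx | suffix
   0 |  34 | a
   1 |  33 | aa
   2 |  32 | aaa
   3 |  31 | aaaa
   4 |  30 | aaaaa
   5 |  29 | aaaaaa
   6 |  14 | aaaaaaaabbaaabbaaaaaa
   7 |  15 | aaaaaaabbaaabbaaaaaa
   8 |  16 | aaaaaabbaaabbaaaaaa
   9 |  17 | aaaaabbaaabbaaaaaa
  10 |  18 | aaaabbaaabbaaaaaa
  11 |  24 | aaabbaaaaaa
  12 |  19 | aaabbaaabbaaaaaa
  13 |  25 | aabbaaaaaa
  14 |  20 | aabbaaabbaaaaaa
  15 |   0 | aabbabababababaaaaaaaabbaaabbaaaaaa
  16 |  12 | abaaaaaaaabbaaabbaaaaaa
  17 |  10 | ababaaaaaaaabbaaabbaaaaaa
  18 |   8 | abababaaaaaaaabbaaabbaaaaaa
  19 |   6 | ababababaaaaaaaabbaaabbaaaaaa
  20 |   4 | abababababaaaaaaaabbaaabbaaaaaa
  21 |  26 | abbaaaaaa
  22 |  21 | abbaaabbaaaaaa
  23 |   1 | abbabababababaaaaaaaabbaaabbaaaaaa
  24 |  28 | baaaaaa
  25 |  13 | baaaaaaaabbaaabbaaaaaa
  26 |  23 | baaabbaaaaaa
  27 |  11 | babaaaaaaaabbaaabbaaaaaa
  28 |   9 | bababaaaaaaaabbaaabbaaaaaa
  29 |   7 | babababaaaaaaaabbaaabbaaaaaa
  30 |   5 | bababababaaaaaaaabbaaabbaaaaaa
  31 |   3 | babababababaaaaaaaabbaaabbaaaaaa
  32 |  27 | bbaaaaaa
  33 |  22 | bbaaabbaaaaaa
  34 |   2 | bbabababababaaaaaaaabbaaabbaaaaaa

[34, 33, 32, 31, 30, 29, 14, 15, 16, 17, 18, 24, 19, 25, 20, 0, 12, 10, 8, 6, 4, 26, 21, 1, 28, 13, 23, 11, 9, 7, 5, 3, 27, 22, 2]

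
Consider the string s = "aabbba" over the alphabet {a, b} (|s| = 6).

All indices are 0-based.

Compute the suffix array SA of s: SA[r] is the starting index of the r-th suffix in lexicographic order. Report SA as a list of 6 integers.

rank | idx | suffix
   0 |   5 | a
   1 |   0 | aabbba
   2 |   1 | abbba
   3 |   4 | ba
   4 |   3 | bba
   5 |   2 | bbba

[5, 0, 1, 4, 3, 2]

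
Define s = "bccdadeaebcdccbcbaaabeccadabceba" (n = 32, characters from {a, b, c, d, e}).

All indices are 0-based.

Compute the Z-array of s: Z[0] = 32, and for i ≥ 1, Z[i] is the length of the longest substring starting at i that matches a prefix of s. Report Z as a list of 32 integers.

Z[0]=32
i=1: fresh scan; Z[1]=0
i=2: fresh scan; Z[2]=0
i=3: fresh scan; Z[3]=0
i=4: fresh scan; Z[4]=0
i=5: fresh scan; Z[5]=0
i=6: fresh scan; Z[6]=0
i=7: fresh scan; Z[7]=0
i=8: fresh scan; Z[8]=0
i=9: fresh scan; Z[9]=2 grow→box=[9,11)
i=10: min(r-i=1, Z[1]=0)=0; Z[10]=0
i=11: fresh scan; Z[11]=0
i=12: fresh scan; Z[12]=0
i=13: fresh scan; Z[13]=0
i=14: fresh scan; Z[14]=2 grow→box=[14,16)
i=15: min(r-i=1, Z[1]=0)=0; Z[15]=0
i=16: fresh scan; Z[16]=1 grow→box=[16,17)
i=17: fresh scan; Z[17]=0
i=18: fresh scan; Z[18]=0
i=19: fresh scan; Z[19]=0
i=20: fresh scan; Z[20]=1 grow→box=[20,21)
i=21: fresh scan; Z[21]=0
i=22: fresh scan; Z[22]=0
i=23: fresh scan; Z[23]=0
i=24: fresh scan; Z[24]=0
i=25: fresh scan; Z[25]=0
i=26: fresh scan; Z[26]=0
i=27: fresh scan; Z[27]=2 grow→box=[27,29)
i=28: min(r-i=1, Z[1]=0)=0; Z[28]=0
i=29: fresh scan; Z[29]=0
i=30: fresh scan; Z[30]=1 grow→box=[30,31)
i=31: fresh scan; Z[31]=0

[32, 0, 0, 0, 0, 0, 0, 0, 0, 2, 0, 0, 0, 0, 2, 0, 1, 0, 0, 0, 1, 0, 0, 0, 0, 0, 0, 2, 0, 0, 1, 0]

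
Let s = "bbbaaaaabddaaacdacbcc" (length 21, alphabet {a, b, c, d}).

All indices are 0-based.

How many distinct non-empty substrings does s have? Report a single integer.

202

rank→(start, suffix):
  0 → (3, 'aaaaabddaaacdacbcc')
  1 → (4, 'aaaabddaaacdacbcc')
  2 → (5, 'aaabddaaacdacbcc')
  3 → (11, 'aaacdacbcc')
  4 → (6, 'aabddaaacdacbcc')
  5 → (12, 'aacdacbcc')
  6 → (7, 'abddaaacdacbcc')
  7 → (16, 'acbcc')
  8 → (13, 'acdacbcc')
  9 → (2, 'baaaaabddaaacdacbcc')
  10 → (1, 'bbaaaaabddaaacdacbcc')
  11 → (0, 'bbbaaaaabddaaacdacbcc')
  12 → (18, 'bcc')
  13 → (8, 'bddaaacdacbcc')
  14 → (20, 'c')
  15 → (17, 'cbcc')
  16 → (19, 'cc')
  17 → (14, 'cdacbcc')
  18 → (10, 'daaacdacbcc')
  19 → (15, 'dacbcc')
  20 → (9, 'ddaaacdacbcc')

SA = [3, 4, 5, 11, 6, 12, 7, 16, 13, 2, 1, 0, 18, 8, 20, 17, 19, 14, 10, 15, 9]
[i] adj suffixes → lcp
  [1] 3/4 → 4 ('aaaa')
  [2] 4/5 → 3 ('aaa')
  [3] 5/11 → 3 ('aaa')
  [4] 11/6 → 2 ('aa')
  [5] 6/12 → 2 ('aa')
  [6] 12/7 → 1 ('a')
  [7] 7/16 → 1 ('a')
  [8] 16/13 → 2 ('ac')
  [9] 13/2 → 0 ('')
  [10] 2/1 → 1 ('b')
  [11] 1/0 → 2 ('bb')
  [12] 0/18 → 1 ('b')
  [13] 18/8 → 1 ('b')
  [14] 8/20 → 0 ('')
  [15] 20/17 → 1 ('c')
  [16] 17/19 → 1 ('c')
  [17] 19/14 → 1 ('c')
  [18] 14/10 → 0 ('')
  [19] 10/15 → 2 ('da')
  [20] 15/9 → 1 ('d')

n(n+1)/2 = 21·22/2 = 231
Σ LCP = 0 + 4 + 3 + 3 + 2 + 2 + 1 + 1 + 2 + 0 + 1 + 2 + 1 + 1 + 0 + 1 + 1 + 1 + 0 + 2 + 1 = 29
distinct = 231 − 29 = 202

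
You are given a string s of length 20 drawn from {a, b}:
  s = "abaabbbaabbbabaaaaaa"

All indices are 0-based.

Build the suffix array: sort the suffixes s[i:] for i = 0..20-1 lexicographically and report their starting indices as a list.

sorted suffixes:
  #0 SA[0]=19  'a'
  #1 SA[1]=18  'aa'
  #2 SA[2]=17  'aaa'
  #3 SA[3]=16  'aaaa'
  #4 SA[4]=15  'aaaaa'
  #5 SA[5]=14  'aaaaaa'
  #6 SA[6]=2  'aabbbaabbbabaaaaaa'
  #7 SA[7]=7  'aabbbabaaaaaa'
  #8 SA[8]=12  'abaaaaaa'
  #9 SA[9]=0  'abaabbbaabbbabaaaaaa'
  #10 SA[10]=3  'abbbaabbbabaaaaaa'
  #11 SA[11]=8  'abbbabaaaaaa'
  #12 SA[12]=13  'baaaaaa'
  #13 SA[13]=1  'baabbbaabbbabaaaaaa'
  #14 SA[14]=6  'baabbbabaaaaaa'
  #15 SA[15]=11  'babaaaaaa'
  #16 SA[16]=5  'bbaabbbabaaaaaa'
  #17 SA[17]=10  'bbabaaaaaa'
  #18 SA[18]=4  'bbbaabbbabaaaaaa'
  #19 SA[19]=9  'bbbabaaaaaa'

[19, 18, 17, 16, 15, 14, 2, 7, 12, 0, 3, 8, 13, 1, 6, 11, 5, 10, 4, 9]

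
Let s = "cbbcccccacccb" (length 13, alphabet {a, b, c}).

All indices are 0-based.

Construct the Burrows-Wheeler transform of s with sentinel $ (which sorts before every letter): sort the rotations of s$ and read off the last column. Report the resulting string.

bcccbcc$cccacb

rank  rotation        last
    0  $cbbcccccacccb  b
    1  acccb$cbbccccc  c
    2  b$cbbcccccaccc  c
    3  bbcccccacccb$c  c
    4  bcccccacccb$cb  b
    5  cacccb$cbbcccc  c
    6  cb$cbbcccccacc  c
    7  cbbcccccacccb$  $
    8  ccacccb$cbbccc  c
    9  ccb$cbbcccccac  c
   10  cccacccb$cbbcc  c
   11  cccb$cbbccccca  a
   12  ccccacccb$cbbc  c
   13  cccccacccb$cbb  b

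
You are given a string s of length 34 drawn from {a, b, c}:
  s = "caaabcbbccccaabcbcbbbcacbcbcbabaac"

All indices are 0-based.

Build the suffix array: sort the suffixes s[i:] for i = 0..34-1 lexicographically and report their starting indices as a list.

[1, 2, 12, 31, 29, 3, 13, 32, 22, 30, 28, 18, 19, 6, 20, 26, 16, 4, 24, 14, 7, 33, 0, 11, 21, 27, 17, 5, 25, 15, 23, 10, 9, 8]

rank | idx | suffix
   0 |   1 | aaabcbbccccaabcbcbbbcacbcbcbabaac
   1 |   2 | aabcbbccccaabcbcbbbcacbcbcbabaac
   2 |  12 | aabcbcbbbcacbcbcbabaac
   3 |  31 | aac
   4 |  29 | abaac
   5 |   3 | abcbbccccaabcbcbbbcacbcbcbabaac
   6 |  13 | abcbcbbbcacbcbcbabaac
   7 |  32 | ac
   8 |  22 | acbcbcbabaac
   9 |  30 | baac
  10 |  28 | babaac
  11 |  18 | bbbcacbcbcbabaac
  12 |  19 | bbcacbcbcbabaac
  13 |   6 | bbccccaabcbcbbbcacbcbcbabaac
  14 |  20 | bcacbcbcbabaac
  15 |  26 | bcbabaac
  16 |  16 | bcbbbcacbcbcbabaac
  17 |   4 | bcbbccccaabcbcbbbcacbcbcbabaac
  18 |  24 | bcbcbabaac
  19 |  14 | bcbcbbbcacbcbcbabaac
  20 |   7 | bccccaabcbcbbbcacbcbcbabaac
  21 |  33 | c
  22 |   0 | caaabcbbccccaabcbcbbbcacbcbcbabaac
  23 |  11 | caabcbcbbbcacbcbcbabaac
  24 |  21 | cacbcbcbabaac
  25 |  27 | cbabaac
  26 |  17 | cbbbcacbcbcbabaac
  27 |   5 | cbbccccaabcbcbbbcacbcbcbabaac
  28 |  25 | cbcbabaac
  29 |  15 | cbcbbbcacbcbcbabaac
  30 |  23 | cbcbcbabaac
  31 |  10 | ccaabcbcbbbcacbcbcbabaac
  32 |   9 | cccaabcbcbbbcacbcbcbabaac
  33 |   8 | ccccaabcbcbbbcacbcbcbabaac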